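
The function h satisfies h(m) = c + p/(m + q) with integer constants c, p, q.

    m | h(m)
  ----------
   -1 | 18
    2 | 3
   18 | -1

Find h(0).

(h(m) − c)(m + q) = p for each data point; the three points give a linear system in c and q, then p follows.
Solving: c = -2, q = 2, p = 20, so h(m) = -2 + 20/(m + 2).
Then h(0) = -2 + 20/2 = 8.

8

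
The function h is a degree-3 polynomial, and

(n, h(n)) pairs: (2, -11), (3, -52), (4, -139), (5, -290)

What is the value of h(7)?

Write h(n) = an³ + bn² + cn + d; the 4 given values yield a linear system in the 4 coefficients.
Solving, h(n) = -3n³ + 4n² - 4n + 5.
Then h(7) = -856.

-856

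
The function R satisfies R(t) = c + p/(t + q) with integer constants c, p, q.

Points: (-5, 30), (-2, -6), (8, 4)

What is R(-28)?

7

(R(t) − c)(t + q) = p for each data point; the three points give a linear system in c and q, then p follows.
Solving: c = 6, q = 4, p = -24, so R(t) = 6 − 24/(t + 4).
Then R(-28) = 6 − 24/(-24) = 7.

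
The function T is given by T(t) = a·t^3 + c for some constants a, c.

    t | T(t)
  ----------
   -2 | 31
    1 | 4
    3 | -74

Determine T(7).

-1022

From T(-2) = 31 and T(1) = 4: -8a + c = 31 and 1a + c = 4.
Subtracting: 9a = -27, so a = -3; then c = 31 − (-3)·(-8) = 7.
So T(t) = -3t³ + 7, and T(7) = -1022.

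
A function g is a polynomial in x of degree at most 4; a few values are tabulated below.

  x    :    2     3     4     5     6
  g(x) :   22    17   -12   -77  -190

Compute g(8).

-608

Write g(x) = ax^4 + bx³ + cx² + dx + e; the 5 given values yield a linear system in the 5 coefficients.
Solving, the leading coefficient vanishes, and g(x) = -2x³ + 6x² + 3x + 8.
Then g(8) = -608.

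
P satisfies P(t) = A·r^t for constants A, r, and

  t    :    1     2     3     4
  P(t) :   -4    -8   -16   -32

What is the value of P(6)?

-128

Consecutive ratio: -8/(-4) = 2, and -16/(-8) = 2, so r = 2.
Then A·2^1 = -4 gives A = -2, and P(t) = -2·2^t.
P(6) = -2·2^6 = -128.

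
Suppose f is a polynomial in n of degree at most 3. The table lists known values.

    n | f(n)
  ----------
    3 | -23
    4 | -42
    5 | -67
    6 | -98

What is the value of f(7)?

-135

First differences: -19, -25, -31. Second differences: -6, -6.
Level-2 differences are constant, so f has degree 2.
Fitting a degree-2 polynomial gives f(n) = -3n² + 2n - 2.
Then f(7) = -135.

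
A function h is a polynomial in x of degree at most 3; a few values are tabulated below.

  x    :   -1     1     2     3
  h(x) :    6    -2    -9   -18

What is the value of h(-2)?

Write h(x) = ax³ + bx² + cx + d; the 4 given values yield a linear system in the 4 coefficients.
Solving, the leading coefficient vanishes, and h(x) = -x² - 4x + 3.
Then h(-2) = 7.

7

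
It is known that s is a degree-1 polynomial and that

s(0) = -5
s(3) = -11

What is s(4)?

Write s(n) = an + b; the 2 given values yield a linear system in the 2 coefficients.
Solving, s(n) = -2n - 5.
Then s(4) = -13.

-13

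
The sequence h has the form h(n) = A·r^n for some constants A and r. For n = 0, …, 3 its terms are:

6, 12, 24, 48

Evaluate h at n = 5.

192

Consecutive ratio: 12/6 = 2, and 24/12 = 2, so r = 2.
Then A·2^0 = 6 gives A = 6, and h(n) = 6·2^n.
h(5) = 6·2^5 = 192.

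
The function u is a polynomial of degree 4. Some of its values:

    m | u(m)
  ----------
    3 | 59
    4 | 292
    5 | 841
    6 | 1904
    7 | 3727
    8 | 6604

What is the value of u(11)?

25219

Write u(m) = am^4 + bm³ + cm² + dm + e; the 6 given values yield a linear system in the 5 coefficients.
Solving, u(m) = 2m^4 - 3m³ - 6m - 4.
Then u(11) = 25219.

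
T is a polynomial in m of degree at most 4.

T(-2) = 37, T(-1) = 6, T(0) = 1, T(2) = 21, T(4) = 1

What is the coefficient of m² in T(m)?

7

Write T(m) = am^4 + bm³ + cm² + dm + e; the 5 given values yield a linear system in the 5 coefficients.
Solving, the leading coefficient vanishes, and T(m) = -2m³ + 7m² + 4m + 1.
The coefficient of m² is 7.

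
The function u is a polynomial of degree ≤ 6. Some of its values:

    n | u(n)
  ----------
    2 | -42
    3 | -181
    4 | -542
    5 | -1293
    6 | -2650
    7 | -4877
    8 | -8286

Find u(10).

-20138

First differences: -139, -361, -751, -1357, -2227, -3409. Second differences: -222, -390, -606, -870, -1182. Third differences: -168, -216, -264, -312. Fourth differences: -48, -48, -48.
Level-4 differences are constant, so u has degree 4.
Fitting a degree-4 polynomial gives u(n) = -2n^4 - n² - 4n + 2.
Then u(10) = -20138.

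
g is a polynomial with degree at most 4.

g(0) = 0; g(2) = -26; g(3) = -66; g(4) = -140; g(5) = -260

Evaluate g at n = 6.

-438

Write g(n) = an^4 + bn³ + cn² + dn + e; the 5 given values yield a linear system in the 5 coefficients.
Solving, the leading coefficient vanishes, and g(n) = -2n³ + n² - 7n.
Then g(6) = -438.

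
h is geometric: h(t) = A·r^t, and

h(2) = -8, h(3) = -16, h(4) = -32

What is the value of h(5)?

Consecutive ratio: -16/(-8) = 2, and -32/(-16) = 2, so r = 2.
Then A·2^2 = -8 gives A = -2, and h(t) = -2·2^t.
h(5) = -2·2^5 = -64.

-64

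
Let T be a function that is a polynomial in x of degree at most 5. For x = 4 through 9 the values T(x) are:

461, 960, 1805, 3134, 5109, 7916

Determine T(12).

23549

Write T(x) = ax^5 + bx^4 + cx³ + dx² + ex + p; the 6 given values yield a linear system in the 6 coefficients.
Solving, the leading coefficient vanishes, and T(x) = x^4 + x³ + 7x² + 6x + 5.
Then T(12) = 23549.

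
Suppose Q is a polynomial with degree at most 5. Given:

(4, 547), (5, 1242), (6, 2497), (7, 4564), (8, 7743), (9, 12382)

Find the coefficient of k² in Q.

Write Q(k) = ak^5 + bk^4 + ck³ + dk² + ek + p; the 6 given values yield a linear system in the 6 coefficients.
Solving, the leading coefficient vanishes, and Q(k) = 2k^4 - 2k³ + 8k² + 7k + 7.
The coefficient of k² is 8.

8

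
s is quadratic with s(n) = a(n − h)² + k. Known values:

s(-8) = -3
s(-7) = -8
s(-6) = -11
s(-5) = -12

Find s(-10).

First differences -5, -3, -1; second difference 2 = 2a, so a = 1.
Expanding, the n-coefficient is −2ah = -2h; matching it to the data gives h = -5, and then k = -12.
So s(n) = 1(n + 5)² − 12.
s(-10) = 1·(-5)² − 12 = 13.

13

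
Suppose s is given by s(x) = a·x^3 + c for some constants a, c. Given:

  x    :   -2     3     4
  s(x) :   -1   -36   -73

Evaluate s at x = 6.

From s(-2) = -1 and s(3) = -36: -8a + c = -1 and 27a + c = -36.
Subtracting: 35a = -35, so a = -1; then c = -1 − (-1)·(-8) = -9.
So s(x) = -1x³ − 9, and s(6) = -225.

-225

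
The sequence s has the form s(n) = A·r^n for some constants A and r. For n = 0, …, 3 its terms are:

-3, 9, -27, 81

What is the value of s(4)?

Consecutive ratio: 9/(-3) = -3, and -27/9 = -3, so r = -3.
Then A·(-3)^0 = -3 gives A = -3, and s(n) = -3·(-3)^n.
s(4) = -3·(-3)^4 = -243.

-243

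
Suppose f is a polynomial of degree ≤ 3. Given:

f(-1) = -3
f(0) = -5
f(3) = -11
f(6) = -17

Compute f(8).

-21

Write f(n) = an³ + bn² + cn + d; the 4 given values yield a linear system in the 4 coefficients.
Solving, the top 2 coefficients vanish, and f(n) = -2n - 5.
Then f(8) = -21.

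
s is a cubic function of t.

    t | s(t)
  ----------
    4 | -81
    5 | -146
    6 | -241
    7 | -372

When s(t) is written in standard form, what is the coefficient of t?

-4

Write s(t) = at³ + bt² + ct + d; the 4 given values yield a linear system in the 4 coefficients.
Solving, s(t) = -t³ - 4t - 1.
The coefficient of t is -4.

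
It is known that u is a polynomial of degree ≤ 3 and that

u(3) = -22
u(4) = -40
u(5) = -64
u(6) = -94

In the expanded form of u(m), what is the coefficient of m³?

First differences: -18, -24, -30. Second differences: -6, -6.
Level-2 differences are constant, so u has degree 2.
Fitting a degree-2 polynomial gives u(m) = -3m² + 3m - 4.
The coefficient of m³ is 0.

0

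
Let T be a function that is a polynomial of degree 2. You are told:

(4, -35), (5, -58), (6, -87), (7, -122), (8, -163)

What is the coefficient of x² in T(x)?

First differences: -23, -29, -35, -41. Second differences: -6, -6, -6.
Level-2 differences are constant, so T has degree 2.
Fitting a degree-2 polynomial gives T(x) = -3x² + 4x - 3.
The coefficient of x² is -3.

-3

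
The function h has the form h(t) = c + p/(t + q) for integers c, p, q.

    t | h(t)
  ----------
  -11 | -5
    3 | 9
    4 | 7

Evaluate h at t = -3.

(h(t) − c)(t + q) = p for each data point; the three points give a linear system in c and q, then p follows.
Solving: c = -1, q = 1, p = 40, so h(t) = -1 + 40/(t + 1).
Then h(-3) = -1 + 40/(-2) = -21.

-21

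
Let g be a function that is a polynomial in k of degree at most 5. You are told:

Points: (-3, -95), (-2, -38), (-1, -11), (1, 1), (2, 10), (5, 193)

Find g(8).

862

Write g(k) = ak^5 + bk^4 + ck³ + dk² + ek + p; the 6 given values yield a linear system in the 6 coefficients.
Solving, the top 2 coefficients vanish, and g(k) = 2k³ - 3k² + 4k - 2.
Then g(8) = 862.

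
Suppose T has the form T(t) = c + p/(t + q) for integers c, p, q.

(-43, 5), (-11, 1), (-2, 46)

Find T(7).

(T(t) − c)(t + q) = p for each data point; the three points give a linear system in c and q, then p follows.
Solving: c = 6, q = 3, p = 40, so T(t) = 6 + 40/(t + 3).
Then T(7) = 6 + 40/10 = 10.

10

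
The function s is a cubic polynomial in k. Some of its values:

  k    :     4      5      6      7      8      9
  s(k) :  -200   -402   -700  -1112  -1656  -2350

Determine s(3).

-76

First differences: -202, -298, -412, -544, -694. Second differences: -96, -114, -132, -150. Third differences: -18, -18, -18.
Level-3 differences are constant, so s has degree 3.
Fitting a degree-3 polynomial gives s(k) = -3k³ - 3k² + 8k + 8.
Then s(3) = -76.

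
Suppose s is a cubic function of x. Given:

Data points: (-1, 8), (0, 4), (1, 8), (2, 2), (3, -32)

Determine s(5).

Write s(x) = ax³ + bx² + cx + d; the 5 given values yield a linear system in the 4 coefficients.
Solving, s(x) = -3x³ + 4x² + 3x + 4.
Then s(5) = -256.

-256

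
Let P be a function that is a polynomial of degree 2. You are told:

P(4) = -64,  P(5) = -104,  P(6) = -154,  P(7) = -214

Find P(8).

-284

Write P(k) = ak² + bk + c; the 4 given values yield a linear system in the 3 coefficients.
Solving, P(k) = -5k² + 5k - 4.
Then P(8) = -284.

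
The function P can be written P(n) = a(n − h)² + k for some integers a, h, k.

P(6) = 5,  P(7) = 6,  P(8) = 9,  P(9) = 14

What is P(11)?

First differences 1, 3, 5; second difference 2 = 2a, so a = 1.
Expanding, the n-coefficient is −2ah = -2h; matching it to the data gives h = 6, and then k = 5.
So P(n) = 1(n − 6)² + 5.
P(11) = 1·5² + 5 = 30.

30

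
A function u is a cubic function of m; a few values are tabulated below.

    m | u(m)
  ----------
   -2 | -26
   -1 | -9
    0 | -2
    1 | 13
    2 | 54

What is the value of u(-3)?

First differences: 17, 7, 15, 41. Second differences: -10, 8, 26. Third differences: 18, 18.
Level-3 differences are constant, so u has degree 3.
Fitting a degree-3 polynomial gives u(m) = 3m³ + 4m² + 8m - 2.
Then u(-3) = -71.

-71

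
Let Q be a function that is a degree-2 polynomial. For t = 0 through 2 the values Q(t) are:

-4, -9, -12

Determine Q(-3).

Write Q(t) = at² + bt + c; the 3 given values yield a linear system in the 3 coefficients.
Solving, Q(t) = t² - 6t - 4.
Then Q(-3) = 23.

23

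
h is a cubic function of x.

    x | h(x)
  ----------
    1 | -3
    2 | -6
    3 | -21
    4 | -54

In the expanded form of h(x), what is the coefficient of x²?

0

Write h(x) = ax³ + bx² + cx + d; the 4 given values yield a linear system in the 4 coefficients.
Solving, h(x) = -x³ + 4x - 6.
The coefficient of x² is 0.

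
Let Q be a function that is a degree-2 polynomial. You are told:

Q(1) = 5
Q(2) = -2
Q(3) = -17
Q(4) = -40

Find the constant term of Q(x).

First differences: -7, -15, -23. Second differences: -8, -8.
Level-2 differences are constant, so Q has degree 2.
Fitting a degree-2 polynomial gives Q(x) = -4x² + 5x + 4.
The constant term is Q(0) = 4.

4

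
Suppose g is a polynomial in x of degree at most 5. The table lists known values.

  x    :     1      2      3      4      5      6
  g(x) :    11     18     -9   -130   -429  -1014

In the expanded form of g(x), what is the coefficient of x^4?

First differences: 7, -27, -121, -299, -585. Second differences: -34, -94, -178, -286. Third differences: -60, -84, -108. Fourth differences: -24, -24.
Level-4 differences are constant, so g has degree 4.
Fitting a degree-4 polynomial gives g(x) = -x^4 + 8x² - 2x + 6.
The coefficient of x^4 is -1.

-1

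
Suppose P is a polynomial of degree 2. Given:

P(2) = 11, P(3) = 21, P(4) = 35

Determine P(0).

Write P(m) = am² + bm + c; the 3 given values yield a linear system in the 3 coefficients.
Solving, P(m) = 2m² + 3.
Then P(0) = 3.

3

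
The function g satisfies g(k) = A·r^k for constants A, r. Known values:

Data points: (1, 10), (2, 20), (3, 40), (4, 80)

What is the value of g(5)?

160

Consecutive ratio: 20/10 = 2, and 40/20 = 2, so r = 2.
Then A·2^1 = 10 gives A = 5, and g(k) = 5·2^k.
g(5) = 5·2^5 = 160.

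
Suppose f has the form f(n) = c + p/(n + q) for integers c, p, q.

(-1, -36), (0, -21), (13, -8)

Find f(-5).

(f(n) − c)(n + q) = p for each data point; the three points give a linear system in c and q, then p follows.
Solving: c = -6, q = 2, p = -30, so f(n) = -6 − 30/(n + 2).
Then f(-5) = -6 − 30/(-3) = 4.

4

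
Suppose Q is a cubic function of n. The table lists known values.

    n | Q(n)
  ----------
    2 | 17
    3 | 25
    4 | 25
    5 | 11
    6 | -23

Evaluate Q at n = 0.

First differences: 8, 0, -14, -34. Second differences: -8, -14, -20. Third differences: -6, -6.
Level-3 differences are constant, so Q has degree 3.
Fitting a degree-3 polynomial gives Q(n) = -n³ + 5n² + 2n + 1.
Then Q(0) = 1.

1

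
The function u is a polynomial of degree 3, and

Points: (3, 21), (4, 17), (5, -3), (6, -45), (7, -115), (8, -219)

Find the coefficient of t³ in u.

Write u(t) = at³ + bt² + ct + d; the 6 given values yield a linear system in the 4 coefficients.
Solving, u(t) = -t³ + 4t² + 5t - 3.
The coefficient of t³ is -1.

-1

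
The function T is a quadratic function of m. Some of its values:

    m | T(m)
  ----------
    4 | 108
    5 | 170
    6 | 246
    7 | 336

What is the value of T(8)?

First differences: 62, 76, 90. Second differences: 14, 14.
Level-2 differences are constant, so T has degree 2.
Fitting a degree-2 polynomial gives T(m) = 7m² - m.
Then T(8) = 440.

440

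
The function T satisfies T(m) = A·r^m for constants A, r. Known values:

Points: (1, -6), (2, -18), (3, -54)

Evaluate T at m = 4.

Consecutive ratio: -18/(-6) = 3, and -54/(-18) = 3, so r = 3.
Then A·3^1 = -6 gives A = -2, and T(m) = -2·3^m.
T(4) = -2·3^4 = -162.

-162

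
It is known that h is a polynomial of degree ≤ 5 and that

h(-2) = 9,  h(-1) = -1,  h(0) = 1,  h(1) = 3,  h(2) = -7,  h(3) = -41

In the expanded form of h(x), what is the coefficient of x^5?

First differences: -10, 2, 2, -10, -34. Second differences: 12, 0, -12, -24. Third differences: -12, -12, -12.
Level-3 differences are constant, so h has degree 3.
Fitting a degree-3 polynomial gives h(x) = -2x³ + 4x + 1.
The coefficient of x^5 is 0.

0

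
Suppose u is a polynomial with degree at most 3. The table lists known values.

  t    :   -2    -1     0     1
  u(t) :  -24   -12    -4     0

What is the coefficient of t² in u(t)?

First differences: 12, 8, 4. Second differences: -4, -4.
Level-2 differences are constant, so u has degree 2.
Fitting a degree-2 polynomial gives u(t) = -2t² + 6t - 4.
The coefficient of t² is -2.

-2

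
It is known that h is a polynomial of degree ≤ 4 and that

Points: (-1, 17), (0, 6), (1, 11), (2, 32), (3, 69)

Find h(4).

First differences: -11, 5, 21, 37. Second differences: 16, 16, 16.
Level-2 differences are constant, so h has degree 2.
Fitting a degree-2 polynomial gives h(m) = 8m² - 3m + 6.
Then h(4) = 122.

122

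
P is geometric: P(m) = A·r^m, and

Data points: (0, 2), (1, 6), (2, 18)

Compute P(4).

162

Consecutive ratio: 6/2 = 3, and 18/6 = 3, so r = 3.
Then A·3^0 = 2 gives A = 2, and P(m) = 2·3^m.
P(4) = 2·3^4 = 162.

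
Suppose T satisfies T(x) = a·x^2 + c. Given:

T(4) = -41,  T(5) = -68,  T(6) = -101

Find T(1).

From T(4) = -41 and T(5) = -68: 16a + c = -41 and 25a + c = -68.
Subtracting: 9a = -27, so a = -3; then c = -41 − (-3)·16 = 7.
So T(x) = -3x² + 7, and T(1) = 4.

4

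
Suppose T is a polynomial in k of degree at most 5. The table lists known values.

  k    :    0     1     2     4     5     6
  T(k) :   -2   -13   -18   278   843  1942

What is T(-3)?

Write T(k) = ak^5 + bk^4 + ck³ + dk² + ek + p; the 6 given values yield a linear system in the 6 coefficients.
Solving, the leading coefficient vanishes, and T(k) = 2k^4 - 2k³ - 5k² - 6k - 2.
Then T(-3) = 187.

187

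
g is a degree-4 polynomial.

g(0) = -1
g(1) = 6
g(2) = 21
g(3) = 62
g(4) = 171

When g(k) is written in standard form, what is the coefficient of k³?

Write g(k) = ak^4 + bk³ + ck² + dk + e; the 5 given values yield a linear system in the 5 coefficients.
Solving, g(k) = k^4 - 3k³ + 6k² + 3k - 1.
The coefficient of k³ is -3.

-3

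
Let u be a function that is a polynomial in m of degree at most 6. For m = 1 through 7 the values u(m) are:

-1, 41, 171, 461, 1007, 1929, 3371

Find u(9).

First differences: 42, 130, 290, 546, 922, 1442. Second differences: 88, 160, 256, 376, 520. Third differences: 72, 96, 120, 144. Fourth differences: 24, 24, 24.
Level-4 differences are constant, so u has degree 4.
Fitting a degree-4 polynomial gives u(m) = m^4 + 2m³ + 7m² - 8m - 3.
Then u(9) = 8511.

8511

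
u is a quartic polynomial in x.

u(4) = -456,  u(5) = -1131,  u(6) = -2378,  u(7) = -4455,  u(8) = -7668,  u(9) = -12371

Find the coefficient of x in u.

Write u(x) = ax^4 + bx³ + cx² + dx + e; the 6 given values yield a linear system in the 5 coefficients.
Solving, u(x) = -2x^4 + x³ + x² - 7x + 4.
The coefficient of x is -7.

-7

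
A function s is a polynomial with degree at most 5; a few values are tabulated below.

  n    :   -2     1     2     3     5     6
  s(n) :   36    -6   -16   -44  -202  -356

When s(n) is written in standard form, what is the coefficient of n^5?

Write s(n) = an^5 + bn^4 + cn³ + dn² + en + p; the 6 given values yield a linear system in the 6 coefficients.
Solving, the top 2 coefficients vanish, and s(n) = -2n³ + 3n² - 5n - 2.
The coefficient of n^5 is 0.

0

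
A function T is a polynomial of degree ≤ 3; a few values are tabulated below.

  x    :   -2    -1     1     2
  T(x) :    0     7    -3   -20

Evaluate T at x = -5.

Write T(x) = ax³ + bx² + cx + d; the 4 given values yield a linear system in the 4 coefficients.
Solving, the leading coefficient vanishes, and T(x) = -4x² - 5x + 6.
Then T(-5) = -69.

-69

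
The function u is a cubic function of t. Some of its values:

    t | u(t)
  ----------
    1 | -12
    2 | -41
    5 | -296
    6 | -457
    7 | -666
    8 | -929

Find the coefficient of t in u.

Write u(t) = at³ + bt² + ct + d; the 6 given values yield a linear system in the 4 coefficients.
Solving, u(t) = -t³ - 6t² - 4t - 1.
The coefficient of t is -4.

-4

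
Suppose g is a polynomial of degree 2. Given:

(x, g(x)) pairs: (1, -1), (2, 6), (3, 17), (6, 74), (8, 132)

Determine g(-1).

Write g(x) = ax² + bx + c; the 5 given values yield a linear system in the 3 coefficients.
Solving, g(x) = 2x² + x - 4.
Then g(-1) = -3.

-3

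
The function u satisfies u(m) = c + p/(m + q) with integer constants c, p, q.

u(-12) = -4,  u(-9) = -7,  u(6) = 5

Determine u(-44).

(u(m) − c)(m + q) = p for each data point; the three points give a linear system in c and q, then p follows.
Solving: c = 1, q = 4, p = 40, so u(m) = 1 + 40/(m + 4).
Then u(-44) = 1 + 40/(-40) = 0.

0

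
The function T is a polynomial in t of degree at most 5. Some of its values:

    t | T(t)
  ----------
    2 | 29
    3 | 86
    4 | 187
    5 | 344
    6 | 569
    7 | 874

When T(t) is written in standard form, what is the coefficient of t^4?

First differences: 57, 101, 157, 225, 305. Second differences: 44, 56, 68, 80. Third differences: 12, 12, 12.
Level-3 differences are constant, so T has degree 3.
Fitting a degree-3 polynomial gives T(t) = 2t³ + 4t² - t - 1.
The coefficient of t^4 is 0.

0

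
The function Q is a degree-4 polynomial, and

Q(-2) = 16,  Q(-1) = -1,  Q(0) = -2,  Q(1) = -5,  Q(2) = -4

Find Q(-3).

91

Write Q(n) = an^4 + bn³ + cn² + dn + e; the 5 given values yield a linear system in the 5 coefficients.
Solving, Q(n) = n^4 - n³ - 2n² - n - 2.
Then Q(-3) = 91.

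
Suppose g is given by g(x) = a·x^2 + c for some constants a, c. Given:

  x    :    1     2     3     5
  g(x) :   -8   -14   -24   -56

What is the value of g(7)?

From g(1) = -8 and g(2) = -14: 1a + c = -8 and 4a + c = -14.
Subtracting: 3a = -6, so a = -2; then c = -8 − (-2)·1 = -6.
So g(x) = -2x² − 6, and g(7) = -104.

-104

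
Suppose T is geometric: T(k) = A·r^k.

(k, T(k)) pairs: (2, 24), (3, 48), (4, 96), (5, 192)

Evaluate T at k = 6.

384

Consecutive ratio: 48/24 = 2, and 96/48 = 2, so r = 2.
Then A·2^2 = 24 gives A = 6, and T(k) = 6·2^k.
T(6) = 6·2^6 = 384.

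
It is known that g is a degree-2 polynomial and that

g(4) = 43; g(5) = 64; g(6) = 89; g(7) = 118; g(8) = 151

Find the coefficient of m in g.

First differences: 21, 25, 29, 33. Second differences: 4, 4, 4.
Level-2 differences are constant, so g has degree 2.
Fitting a degree-2 polynomial gives g(m) = 2m² + 3m - 1.
The coefficient of m is 3.

3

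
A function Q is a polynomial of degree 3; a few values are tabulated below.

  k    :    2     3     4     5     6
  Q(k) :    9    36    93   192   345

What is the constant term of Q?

Write Q(k) = ak³ + bk² + ck + d; the 5 given values yield a linear system in the 4 coefficients.
Solving, Q(k) = 2k³ - 3k² + 4k - 3.
The constant term is Q(0) = -3.

-3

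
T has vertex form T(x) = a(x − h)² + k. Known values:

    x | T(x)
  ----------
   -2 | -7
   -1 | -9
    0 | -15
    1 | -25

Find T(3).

-57

First differences -2, -6, -10; second difference -4 = 2a, so a = -2.
Expanding, the x-coefficient is −2ah = 4h; matching it to the data gives h = -2, and then k = -7.
So T(x) = -2(x + 2)² − 7.
T(3) = -2·5² − 7 = -57.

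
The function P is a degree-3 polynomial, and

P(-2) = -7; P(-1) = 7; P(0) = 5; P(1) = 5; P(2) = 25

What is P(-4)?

-155

First differences: 14, -2, 0, 20. Second differences: -16, 2, 20. Third differences: 18, 18.
Level-3 differences are constant, so P has degree 3.
Fitting a degree-3 polynomial gives P(m) = 3m³ + m² - 4m + 5.
Then P(-4) = -155.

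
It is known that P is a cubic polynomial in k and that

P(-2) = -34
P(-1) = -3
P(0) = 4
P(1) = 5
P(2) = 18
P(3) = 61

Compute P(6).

550

First differences: 31, 7, 1, 13, 43. Second differences: -24, -6, 12, 30. Third differences: 18, 18, 18.
Level-3 differences are constant, so P has degree 3.
Fitting a degree-3 polynomial gives P(k) = 3k³ - 3k² + k + 4.
Then P(6) = 550.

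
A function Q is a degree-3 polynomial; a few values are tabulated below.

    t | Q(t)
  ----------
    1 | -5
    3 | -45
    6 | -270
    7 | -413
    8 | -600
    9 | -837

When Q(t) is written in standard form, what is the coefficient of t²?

-1

Write Q(t) = at³ + bt² + ct + d; the 6 given values yield a linear system in the 4 coefficients.
Solving, Q(t) = -t³ - t² - 3t.
The coefficient of t² is -1.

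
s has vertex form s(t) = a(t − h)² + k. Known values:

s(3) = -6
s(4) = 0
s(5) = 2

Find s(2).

-16

First differences 6, 2; second difference -4 = 2a, so a = -2.
Expanding, the t-coefficient is −2ah = 4h; matching it to the data gives h = 5, and then k = 2.
So s(t) = -2(t − 5)² + 2.
s(2) = -2·(-3)² + 2 = -16.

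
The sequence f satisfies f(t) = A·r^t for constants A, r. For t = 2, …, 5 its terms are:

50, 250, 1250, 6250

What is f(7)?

156250

Consecutive ratio: 250/50 = 5, and 1250/250 = 5, so r = 5.
Then A·5^2 = 50 gives A = 2, and f(t) = 2·5^t.
f(7) = 2·5^7 = 156250.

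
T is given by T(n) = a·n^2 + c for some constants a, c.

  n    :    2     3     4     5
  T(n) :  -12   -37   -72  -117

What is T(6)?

-172

From T(2) = -12 and T(3) = -37: 4a + c = -12 and 9a + c = -37.
Subtracting: 5a = -25, so a = -5; then c = -12 − (-5)·4 = 8.
So T(n) = -5n² + 8, and T(6) = -172.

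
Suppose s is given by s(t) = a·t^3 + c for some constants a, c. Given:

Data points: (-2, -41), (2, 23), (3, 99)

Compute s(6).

From s(-2) = -41 and s(2) = 23: -8a + c = -41 and 8a + c = 23.
Subtracting: 16a = 64, so a = 4; then c = -41 − 4·(-8) = -9.
So s(t) = 4t³ − 9, and s(6) = 855.

855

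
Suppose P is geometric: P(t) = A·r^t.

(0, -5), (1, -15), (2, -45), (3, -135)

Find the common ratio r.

Consecutive ratio: -15/(-5) = 3, and -45/(-15) = 3, so r = 3.
Then A·3^0 = -5 gives A = -5, and P(t) = -5·3^t.

3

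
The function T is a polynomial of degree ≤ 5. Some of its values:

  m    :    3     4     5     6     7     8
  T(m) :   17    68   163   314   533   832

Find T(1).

First differences: 51, 95, 151, 219, 299. Second differences: 44, 56, 68, 80. Third differences: 12, 12, 12.
Level-3 differences are constant, so T has degree 3.
Fitting a degree-3 polynomial gives T(m) = 2m³ - 2m² - 9m + 8.
Then T(1) = -1.

-1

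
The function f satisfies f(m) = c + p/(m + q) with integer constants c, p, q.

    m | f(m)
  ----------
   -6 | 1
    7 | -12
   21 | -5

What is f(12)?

-7

(f(m) − c)(m + q) = p for each data point; the three points give a linear system in c and q, then p follows.
Solving: c = -3, q = -3, p = -36, so f(m) = -3 − 36/(m − 3).
Then f(12) = -3 − 36/9 = -7.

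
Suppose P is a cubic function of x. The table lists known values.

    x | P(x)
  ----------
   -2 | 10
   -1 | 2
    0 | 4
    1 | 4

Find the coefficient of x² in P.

Write P(x) = ax³ + bx² + cx + d; the 4 given values yield a linear system in the 4 coefficients.
Solving, P(x) = -2x³ - x² + 3x + 4.
The coefficient of x² is -1.

-1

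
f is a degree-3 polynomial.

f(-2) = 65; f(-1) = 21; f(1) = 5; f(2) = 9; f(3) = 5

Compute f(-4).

Write f(k) = ak³ + bk² + ck + d; the 5 given values yield a linear system in the 4 coefficients.
Solving, f(k) = -2k³ + 8k² - 6k + 5.
Then f(-4) = 285.

285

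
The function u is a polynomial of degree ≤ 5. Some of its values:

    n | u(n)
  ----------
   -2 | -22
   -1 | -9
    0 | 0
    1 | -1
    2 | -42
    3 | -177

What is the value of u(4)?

First differences: 13, 9, -1, -41, -135. Second differences: -4, -10, -40, -94. Third differences: -6, -30, -54. Fourth differences: -24, -24.
Level-4 differences are constant, so u has degree 4.
Fitting a degree-4 polynomial gives u(n) = -n^4 - 3n³ - 4n² + 7n.
Then u(4) = -484.

-484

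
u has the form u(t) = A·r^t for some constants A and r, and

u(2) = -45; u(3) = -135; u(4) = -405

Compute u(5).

-1215

Consecutive ratio: -135/(-45) = 3, and -405/(-135) = 3, so r = 3.
Then A·3^2 = -45 gives A = -5, and u(t) = -5·3^t.
u(5) = -5·3^5 = -1215.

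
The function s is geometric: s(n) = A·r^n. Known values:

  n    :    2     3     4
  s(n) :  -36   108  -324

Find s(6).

Consecutive ratio: 108/(-36) = -3, and -324/108 = -3, so r = -3.
Then A·(-3)^2 = -36 gives A = -4, and s(n) = -4·(-3)^n.
s(6) = -4·(-3)^6 = -2916.

-2916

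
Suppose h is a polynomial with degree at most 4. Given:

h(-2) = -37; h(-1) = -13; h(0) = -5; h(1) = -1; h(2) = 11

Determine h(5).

First differences: 24, 8, 4, 12. Second differences: -16, -4, 8. Third differences: 12, 12.
Level-3 differences are constant, so h has degree 3.
Fitting a degree-3 polynomial gives h(x) = 2x³ - 2x² + 4x - 5.
Then h(5) = 215.

215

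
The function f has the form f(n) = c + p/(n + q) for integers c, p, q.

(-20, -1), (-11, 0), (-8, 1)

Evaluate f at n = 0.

-11

(f(n) − c)(n + q) = p for each data point; the three points give a linear system in c and q, then p follows.
Solving: c = -2, q = 2, p = -18, so f(n) = -2 − 18/(n + 2).
Then f(0) = -2 − 18/2 = -11.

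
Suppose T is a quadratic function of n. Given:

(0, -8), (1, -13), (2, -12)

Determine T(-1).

Write T(n) = an² + bn + c; the 3 given values yield a linear system in the 3 coefficients.
Solving, T(n) = 3n² - 8n - 8.
Then T(-1) = 3.

3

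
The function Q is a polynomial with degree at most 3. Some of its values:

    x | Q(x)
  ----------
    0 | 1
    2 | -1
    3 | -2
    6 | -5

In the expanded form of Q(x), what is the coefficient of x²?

0

Write Q(x) = ax³ + bx² + cx + d; the 4 given values yield a linear system in the 4 coefficients.
Solving, the top 2 coefficients vanish, and Q(x) = -x + 1.
The coefficient of x² is 0.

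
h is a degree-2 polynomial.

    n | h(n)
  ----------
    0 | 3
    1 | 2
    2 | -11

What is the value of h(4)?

-73

Write h(n) = an² + bn + c; the 3 given values yield a linear system in the 3 coefficients.
Solving, h(n) = -6n² + 5n + 3.
Then h(4) = -73.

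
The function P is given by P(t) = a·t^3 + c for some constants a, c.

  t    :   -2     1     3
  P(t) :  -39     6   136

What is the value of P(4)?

321

From P(-2) = -39 and P(1) = 6: -8a + c = -39 and 1a + c = 6.
Subtracting: 9a = 45, so a = 5; then c = -39 − 5·(-8) = 1.
So P(t) = 5t³ + 1, and P(4) = 321.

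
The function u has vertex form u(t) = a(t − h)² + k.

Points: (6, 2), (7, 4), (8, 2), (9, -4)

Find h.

7

First differences 2, -2, -6; second difference -4 = 2a, so a = -2.
Expanding, the t-coefficient is −2ah = 4h; matching it to the data gives h = 7, and then k = 4.
So u(t) = -2(t − 7)² + 4.
Hence h = 7.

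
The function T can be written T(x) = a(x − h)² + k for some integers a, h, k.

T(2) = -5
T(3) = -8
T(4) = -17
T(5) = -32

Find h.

First differences -3, -9, -15; second difference -6 = 2a, so a = -3.
Expanding, the x-coefficient is −2ah = 6h; matching it to the data gives h = 2, and then k = -5.
So T(x) = -3(x − 2)² − 5.
Hence h = 2.

2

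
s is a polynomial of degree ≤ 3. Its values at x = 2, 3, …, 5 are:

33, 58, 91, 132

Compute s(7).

First differences: 25, 33, 41. Second differences: 8, 8.
Level-2 differences are constant, so s has degree 2.
Fitting a degree-2 polynomial gives s(x) = 4x² + 5x + 7.
Then s(7) = 238.

238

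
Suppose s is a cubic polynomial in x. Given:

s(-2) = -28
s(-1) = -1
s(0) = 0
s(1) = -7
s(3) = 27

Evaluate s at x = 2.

-4

Write s(x) = ax³ + bx² + cx + d; the 5 given values yield a linear system in the 4 coefficients.
Solving, s(x) = 3x³ - 4x² - 6x.
Then s(2) = -4.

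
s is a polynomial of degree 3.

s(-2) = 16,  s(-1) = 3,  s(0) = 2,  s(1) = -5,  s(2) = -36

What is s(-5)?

307

First differences: -13, -1, -7, -31. Second differences: 12, -6, -24. Third differences: -18, -18.
Level-3 differences are constant, so s has degree 3.
Fitting a degree-3 polynomial gives s(x) = -3x³ - 3x² - x + 2.
Then s(-5) = 307.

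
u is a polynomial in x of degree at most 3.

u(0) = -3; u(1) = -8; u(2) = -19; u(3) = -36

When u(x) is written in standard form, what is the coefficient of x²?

-3

First differences: -5, -11, -17. Second differences: -6, -6.
Level-2 differences are constant, so u has degree 2.
Fitting a degree-2 polynomial gives u(x) = -3x² - 2x - 3.
The coefficient of x² is -3.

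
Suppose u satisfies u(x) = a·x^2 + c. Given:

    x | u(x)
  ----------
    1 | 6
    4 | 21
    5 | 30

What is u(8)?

From u(1) = 6 and u(4) = 21: 1a + c = 6 and 16a + c = 21.
Subtracting: 15a = 15, so a = 1; then c = 6 − 1·1 = 5.
So u(x) = 1x² + 5, and u(8) = 69.

69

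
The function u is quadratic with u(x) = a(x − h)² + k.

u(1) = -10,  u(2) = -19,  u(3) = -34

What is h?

0

First differences -9, -15; second difference -6 = 2a, so a = -3.
Expanding, the x-coefficient is −2ah = 6h; matching it to the data gives h = 0, and then k = -7.
So u(x) = -3(x + 0)² − 7.
Hence h = 0.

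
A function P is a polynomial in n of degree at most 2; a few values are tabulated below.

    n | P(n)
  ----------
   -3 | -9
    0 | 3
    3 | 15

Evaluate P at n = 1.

Write P(n) = an² + bn + c; the 3 given values yield a linear system in the 3 coefficients.
Solving, the leading coefficient vanishes, and P(n) = 4n + 3.
Then P(1) = 7.

7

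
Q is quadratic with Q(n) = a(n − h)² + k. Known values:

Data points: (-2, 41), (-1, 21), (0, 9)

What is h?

1

First differences -20, -12; second difference 8 = 2a, so a = 4.
Expanding, the n-coefficient is −2ah = -8h; matching it to the data gives h = 1, and then k = 5.
So Q(n) = 4(n − 1)² + 5.
Hence h = 1.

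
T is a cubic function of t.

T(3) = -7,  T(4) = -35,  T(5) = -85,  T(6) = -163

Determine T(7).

-275

Write T(t) = at³ + bt² + ct + d; the 4 given values yield a linear system in the 4 coefficients.
Solving, T(t) = -t³ + t² + 2t + 5.
Then T(7) = -275.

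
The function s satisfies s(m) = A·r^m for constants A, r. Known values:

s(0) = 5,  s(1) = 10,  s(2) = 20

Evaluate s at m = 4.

Consecutive ratio: 10/5 = 2, and 20/10 = 2, so r = 2.
Then A·2^0 = 5 gives A = 5, and s(m) = 5·2^m.
s(4) = 5·2^4 = 80.

80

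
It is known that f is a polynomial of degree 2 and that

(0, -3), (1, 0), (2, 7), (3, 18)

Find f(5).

First differences: 3, 7, 11. Second differences: 4, 4.
Level-2 differences are constant, so f has degree 2.
Fitting a degree-2 polynomial gives f(m) = 2m² + m - 3.
Then f(5) = 52.

52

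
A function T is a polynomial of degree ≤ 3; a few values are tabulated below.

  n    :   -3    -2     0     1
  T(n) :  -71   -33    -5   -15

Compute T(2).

Write T(n) = an³ + bn² + cn + d; the 4 given values yield a linear system in the 4 coefficients.
Solving, the leading coefficient vanishes, and T(n) = -8n² - 2n - 5.
Then T(2) = -41.

-41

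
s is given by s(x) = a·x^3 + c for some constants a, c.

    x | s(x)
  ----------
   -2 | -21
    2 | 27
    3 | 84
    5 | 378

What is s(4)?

From s(-2) = -21 and s(2) = 27: -8a + c = -21 and 8a + c = 27.
Subtracting: 16a = 48, so a = 3; then c = -21 − 3·(-8) = 3.
So s(x) = 3x³ + 3, and s(4) = 195.

195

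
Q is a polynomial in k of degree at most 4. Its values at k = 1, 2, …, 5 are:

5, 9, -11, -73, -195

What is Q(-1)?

-3

First differences: 4, -20, -62, -122. Second differences: -24, -42, -60. Third differences: -18, -18.
Level-3 differences are constant, so Q has degree 3.
Fitting a degree-3 polynomial gives Q(k) = -3k³ + 6k² + 7k - 5.
Then Q(-1) = -3.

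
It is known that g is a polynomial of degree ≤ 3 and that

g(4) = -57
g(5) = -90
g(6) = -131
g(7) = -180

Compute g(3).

First differences: -33, -41, -49. Second differences: -8, -8.
Level-2 differences are constant, so g has degree 2.
Fitting a degree-2 polynomial gives g(t) = -4t² + 3t - 5.
Then g(3) = -32.

-32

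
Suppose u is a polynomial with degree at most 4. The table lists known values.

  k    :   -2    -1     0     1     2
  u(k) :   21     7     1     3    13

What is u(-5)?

111

First differences: -14, -6, 2, 10. Second differences: 8, 8, 8.
Level-2 differences are constant, so u has degree 2.
Fitting a degree-2 polynomial gives u(k) = 4k² - 2k + 1.
Then u(-5) = 111.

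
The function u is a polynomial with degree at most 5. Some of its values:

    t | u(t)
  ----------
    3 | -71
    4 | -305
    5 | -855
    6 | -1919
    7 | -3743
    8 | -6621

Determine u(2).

-3

First differences: -234, -550, -1064, -1824, -2878. Second differences: -316, -514, -760, -1054. Third differences: -198, -246, -294. Fourth differences: -48, -48.
Level-4 differences are constant, so u has degree 4.
Fitting a degree-4 polynomial gives u(t) = -2t^4 + 3t³ + 5t - 5.
Then u(2) = -3.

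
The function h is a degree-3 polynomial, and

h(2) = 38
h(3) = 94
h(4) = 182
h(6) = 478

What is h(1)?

8

Write h(k) = ak³ + bk² + ck + d; the 4 given values yield a linear system in the 4 coefficients.
Solving, h(k) = k³ + 7k² + 2k - 2.
Then h(1) = 8.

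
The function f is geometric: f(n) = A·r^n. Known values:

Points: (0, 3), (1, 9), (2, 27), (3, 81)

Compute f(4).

Consecutive ratio: 9/3 = 3, and 27/9 = 3, so r = 3.
Then A·3^0 = 3 gives A = 3, and f(n) = 3·3^n.
f(4) = 3·3^4 = 243.

243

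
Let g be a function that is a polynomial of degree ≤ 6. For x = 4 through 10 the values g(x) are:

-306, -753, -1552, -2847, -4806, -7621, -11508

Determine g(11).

Write g(x) = ax^6 + bx^5 + cx^4 + dx³ + ex² + px + q; the 7 given values yield a linear system in the 7 coefficients.
Solving, the top 2 coefficients vanish, and g(x) = -x^4 - 2x³ + 5x² - x + 2.
Then g(11) = -16707.

-16707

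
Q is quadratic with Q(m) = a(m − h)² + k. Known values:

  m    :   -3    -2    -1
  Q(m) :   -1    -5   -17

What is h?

-3

First differences -4, -12; second difference -8 = 2a, so a = -4.
Expanding, the m-coefficient is −2ah = 8h; matching it to the data gives h = -3, and then k = -1.
So Q(m) = -4(m + 3)² − 1.
Hence h = -3.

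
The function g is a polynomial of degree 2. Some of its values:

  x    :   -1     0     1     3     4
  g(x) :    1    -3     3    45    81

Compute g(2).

Write g(x) = ax² + bx + c; the 5 given values yield a linear system in the 3 coefficients.
Solving, g(x) = 5x² + x - 3.
Then g(2) = 19.

19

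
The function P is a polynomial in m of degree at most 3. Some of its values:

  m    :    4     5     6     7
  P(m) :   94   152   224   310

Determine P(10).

652

Write P(m) = am³ + bm² + cm + d; the 4 given values yield a linear system in the 4 coefficients.
Solving, the leading coefficient vanishes, and P(m) = 7m² - 5m + 2.
Then P(10) = 652.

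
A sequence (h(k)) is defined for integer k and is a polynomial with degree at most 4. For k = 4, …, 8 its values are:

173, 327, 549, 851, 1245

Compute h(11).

First differences: 154, 222, 302, 394. Second differences: 68, 80, 92. Third differences: 12, 12.
Level-3 differences are constant, so h has degree 3.
Fitting a degree-3 polynomial gives h(k) = 2k³ + 4k² - 4k - 3.
Then h(11) = 3099.

3099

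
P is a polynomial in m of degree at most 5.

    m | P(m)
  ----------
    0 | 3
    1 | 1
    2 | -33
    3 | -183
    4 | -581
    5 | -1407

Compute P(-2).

First differences: -2, -34, -150, -398, -826. Second differences: -32, -116, -248, -428. Third differences: -84, -132, -180. Fourth differences: -48, -48.
Level-4 differences are constant, so P has degree 4.
Fitting a degree-4 polynomial gives P(m) = -2m^4 - 2m³ + 4m² - 2m + 3.
Then P(-2) = 7.

7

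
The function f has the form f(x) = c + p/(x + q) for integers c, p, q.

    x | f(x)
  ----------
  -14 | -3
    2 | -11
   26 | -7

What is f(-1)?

-16

(f(x) − c)(x + q) = p for each data point; the three points give a linear system in c and q, then p follows.
Solving: c = -6, q = 4, p = -30, so f(x) = -6 − 30/(x + 4).
Then f(-1) = -6 − 30/3 = -16.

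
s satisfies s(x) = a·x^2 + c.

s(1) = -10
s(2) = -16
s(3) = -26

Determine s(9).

From s(1) = -10 and s(2) = -16: 1a + c = -10 and 4a + c = -16.
Subtracting: 3a = -6, so a = -2; then c = -10 − (-2)·1 = -8.
So s(x) = -2x² − 8, and s(9) = -170.

-170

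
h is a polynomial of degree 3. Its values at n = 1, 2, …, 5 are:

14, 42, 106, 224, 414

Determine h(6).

First differences: 28, 64, 118, 190. Second differences: 36, 54, 72. Third differences: 18, 18.
Level-3 differences are constant, so h has degree 3.
Extending the table by one column gives the next first difference 280, so h(6) = 414 + 280 = 694.

694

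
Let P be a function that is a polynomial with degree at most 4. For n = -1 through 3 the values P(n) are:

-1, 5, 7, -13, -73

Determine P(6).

First differences: 6, 2, -20, -60. Second differences: -4, -22, -40. Third differences: -18, -18.
Level-3 differences are constant, so P has degree 3.
Fitting a degree-3 polynomial gives P(n) = -3n³ - 2n² + 7n + 5.
Then P(6) = -673.

-673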